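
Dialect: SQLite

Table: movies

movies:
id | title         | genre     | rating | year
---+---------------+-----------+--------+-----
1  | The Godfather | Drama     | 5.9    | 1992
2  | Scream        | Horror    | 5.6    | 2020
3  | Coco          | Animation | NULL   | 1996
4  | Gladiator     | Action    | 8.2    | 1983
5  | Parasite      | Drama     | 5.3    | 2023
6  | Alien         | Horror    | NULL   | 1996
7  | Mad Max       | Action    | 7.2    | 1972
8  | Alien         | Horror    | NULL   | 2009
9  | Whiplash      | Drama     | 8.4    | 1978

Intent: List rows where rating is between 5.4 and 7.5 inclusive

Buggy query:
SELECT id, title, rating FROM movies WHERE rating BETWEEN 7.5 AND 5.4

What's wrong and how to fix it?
Bug: The bounds are reversed; BETWEEN a AND b requires a <= b to match anything

Fix: Swap the bounds so the smaller value comes first

Corrected query:
SELECT id, title, rating FROM movies WHERE rating BETWEEN 5.4 AND 7.5

Result:
id | title         | rating
---+---------------+-------
1  | The Godfather | 5.9   
2  | Scream        | 5.6   
7  | Mad Max       | 7.2   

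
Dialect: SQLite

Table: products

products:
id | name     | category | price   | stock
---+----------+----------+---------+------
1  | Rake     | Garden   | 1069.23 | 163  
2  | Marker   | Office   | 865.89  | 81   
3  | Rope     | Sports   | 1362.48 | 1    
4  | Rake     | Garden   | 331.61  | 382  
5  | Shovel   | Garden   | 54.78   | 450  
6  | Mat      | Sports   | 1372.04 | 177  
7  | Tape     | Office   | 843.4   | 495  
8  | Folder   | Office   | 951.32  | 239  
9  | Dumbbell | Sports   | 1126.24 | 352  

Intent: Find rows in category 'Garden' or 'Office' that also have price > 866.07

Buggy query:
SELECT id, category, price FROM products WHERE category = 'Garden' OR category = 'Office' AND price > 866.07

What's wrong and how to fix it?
Bug: AND binds tighter than OR, so this parses as category = 'Garden' OR (category = 'Office' AND price > 866.07)

Fix: Add parentheses around the OR so the AND applies to both alternatives

Corrected query:
SELECT id, category, price FROM products WHERE (category = 'Garden' OR category = 'Office') AND price > 866.07

Result:
id | category | price  
---+----------+--------
1  | Garden   | 1069.23
8  | Office   | 951.32 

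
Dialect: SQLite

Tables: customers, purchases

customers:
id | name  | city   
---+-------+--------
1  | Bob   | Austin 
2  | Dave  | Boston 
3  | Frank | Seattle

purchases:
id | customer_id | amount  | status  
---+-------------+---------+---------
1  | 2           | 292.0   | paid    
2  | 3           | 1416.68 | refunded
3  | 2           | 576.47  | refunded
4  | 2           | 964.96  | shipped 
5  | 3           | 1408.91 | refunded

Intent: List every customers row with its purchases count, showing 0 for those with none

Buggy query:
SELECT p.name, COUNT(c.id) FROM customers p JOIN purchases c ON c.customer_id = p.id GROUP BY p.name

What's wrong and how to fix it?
Bug: INNER JOIN drops customers rows that have no matching purchases rows

Fix: Use LEFT JOIN so parents without children still appear (COUNT(c.id) gives 0)

Corrected query:
SELECT p.name, COUNT(c.id) FROM customers p LEFT JOIN purchases c ON c.customer_id = p.id GROUP BY p.name

Result:
name  | COUNT(c.id)
------+------------
Bob   | 0          
Dave  | 3          
Frank | 2          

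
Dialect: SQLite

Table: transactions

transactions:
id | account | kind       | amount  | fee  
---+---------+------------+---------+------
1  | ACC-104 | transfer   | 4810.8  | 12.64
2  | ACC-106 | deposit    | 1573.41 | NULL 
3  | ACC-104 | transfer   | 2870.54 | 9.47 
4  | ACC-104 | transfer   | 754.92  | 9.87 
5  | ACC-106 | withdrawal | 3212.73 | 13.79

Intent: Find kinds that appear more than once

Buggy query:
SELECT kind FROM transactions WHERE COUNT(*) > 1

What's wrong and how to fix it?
Bug: WHERE can't reference COUNT(*); aggregates are computed after WHERE

Fix: Group first, then use HAVING for the count condition

Corrected query:
SELECT kind FROM transactions GROUP BY kind HAVING COUNT(*) > 1

Result:
kind    
--------
transfer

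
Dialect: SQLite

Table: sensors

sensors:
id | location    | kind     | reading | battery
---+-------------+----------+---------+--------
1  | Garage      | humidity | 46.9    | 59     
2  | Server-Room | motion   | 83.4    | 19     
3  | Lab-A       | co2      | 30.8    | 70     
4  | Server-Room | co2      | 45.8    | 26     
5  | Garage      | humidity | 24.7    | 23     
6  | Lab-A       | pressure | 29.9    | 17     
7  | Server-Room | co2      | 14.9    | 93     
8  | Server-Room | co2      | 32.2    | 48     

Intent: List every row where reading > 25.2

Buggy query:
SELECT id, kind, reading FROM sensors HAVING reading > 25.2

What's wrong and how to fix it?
Bug: HAVING filters the output of aggregation, but this query has no GROUP BY and no aggregate functions, so SQLite rejects it (HAVING clause on a non-aggregate query); the condition here is per row

Fix: Use WHERE for row-level filtering

Corrected query:
SELECT id, kind, reading FROM sensors WHERE reading > 25.2

Result:
id | kind     | reading
---+----------+--------
1  | humidity | 46.9   
2  | motion   | 83.4   
3  | co2      | 30.8   
4  | co2      | 45.8   
6  | pressure | 29.9   
8  | co2      | 32.2   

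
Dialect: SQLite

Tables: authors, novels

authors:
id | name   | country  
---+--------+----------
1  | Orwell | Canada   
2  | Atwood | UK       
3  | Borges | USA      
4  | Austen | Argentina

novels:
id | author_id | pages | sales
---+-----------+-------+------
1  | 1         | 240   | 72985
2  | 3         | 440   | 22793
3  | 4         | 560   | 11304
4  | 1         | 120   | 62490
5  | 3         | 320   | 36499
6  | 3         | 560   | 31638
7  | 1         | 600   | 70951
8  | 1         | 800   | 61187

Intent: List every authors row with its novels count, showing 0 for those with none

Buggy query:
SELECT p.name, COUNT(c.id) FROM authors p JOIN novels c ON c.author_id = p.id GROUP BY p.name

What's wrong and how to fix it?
Bug: INNER JOIN drops authors rows that have no matching novels rows

Fix: Switch to LEFT JOIN to retain unmatched parent rows

Corrected query:
SELECT p.name, COUNT(c.id) FROM authors p LEFT JOIN novels c ON c.author_id = p.id GROUP BY p.name

Result:
name   | COUNT(c.id)
-------+------------
Atwood | 0          
Austen | 1          
Borges | 3          
Orwell | 4          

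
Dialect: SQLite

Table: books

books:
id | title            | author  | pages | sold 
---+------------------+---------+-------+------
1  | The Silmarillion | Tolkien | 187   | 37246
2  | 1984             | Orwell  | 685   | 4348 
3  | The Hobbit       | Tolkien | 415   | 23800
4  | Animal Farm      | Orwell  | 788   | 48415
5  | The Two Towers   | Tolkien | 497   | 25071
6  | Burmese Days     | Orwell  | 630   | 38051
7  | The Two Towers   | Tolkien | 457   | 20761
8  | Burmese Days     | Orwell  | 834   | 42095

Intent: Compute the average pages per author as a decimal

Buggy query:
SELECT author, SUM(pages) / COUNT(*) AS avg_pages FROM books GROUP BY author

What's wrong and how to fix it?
Bug: SUM(pages) and COUNT(*) are both integers; the division truncates the fractional part

Fix: Cast one side to REAL so the division keeps the fractional part

Corrected query:
SELECT author, SUM(pages) * 1.0 / COUNT(*) AS avg_pages FROM books GROUP BY author

Result:
author  | avg_pages
--------+----------
Orwell  | 734.25   
Tolkien | 389      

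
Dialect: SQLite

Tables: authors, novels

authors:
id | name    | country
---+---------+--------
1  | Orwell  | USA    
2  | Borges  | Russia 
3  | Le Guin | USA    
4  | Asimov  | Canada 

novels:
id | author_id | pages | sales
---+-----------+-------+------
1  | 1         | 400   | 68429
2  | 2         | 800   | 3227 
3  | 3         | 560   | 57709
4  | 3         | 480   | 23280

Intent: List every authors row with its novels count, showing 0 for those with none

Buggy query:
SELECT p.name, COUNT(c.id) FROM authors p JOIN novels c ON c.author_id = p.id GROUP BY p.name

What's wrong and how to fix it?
Bug: INNER JOIN drops authors rows that have no matching novels rows

Fix: Use LEFT JOIN so parents without children still appear (COUNT(c.id) gives 0)

Corrected query:
SELECT p.name, COUNT(c.id) FROM authors p LEFT JOIN novels c ON c.author_id = p.id GROUP BY p.name

Result:
name    | COUNT(c.id)
--------+------------
Asimov  | 0          
Borges  | 1          
Le Guin | 2          
Orwell  | 1          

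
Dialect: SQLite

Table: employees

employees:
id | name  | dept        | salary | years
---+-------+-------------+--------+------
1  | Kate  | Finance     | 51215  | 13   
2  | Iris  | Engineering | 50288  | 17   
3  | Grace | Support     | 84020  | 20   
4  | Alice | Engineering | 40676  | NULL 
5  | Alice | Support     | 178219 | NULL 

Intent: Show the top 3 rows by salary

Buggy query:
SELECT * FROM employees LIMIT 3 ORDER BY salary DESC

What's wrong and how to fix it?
Bug: ORDER BY cannot follow LIMIT; LIMIT is the final clause

Fix: Sort with ORDER BY, then apply LIMIT

Corrected query:
SELECT * FROM employees ORDER BY salary DESC LIMIT 3

Result:
id | name  | dept    | salary | years
---+-------+---------+--------+------
5  | Alice | Support | 178219 | NULL 
3  | Grace | Support | 84020  | 20   
1  | Kate  | Finance | 51215  | 13   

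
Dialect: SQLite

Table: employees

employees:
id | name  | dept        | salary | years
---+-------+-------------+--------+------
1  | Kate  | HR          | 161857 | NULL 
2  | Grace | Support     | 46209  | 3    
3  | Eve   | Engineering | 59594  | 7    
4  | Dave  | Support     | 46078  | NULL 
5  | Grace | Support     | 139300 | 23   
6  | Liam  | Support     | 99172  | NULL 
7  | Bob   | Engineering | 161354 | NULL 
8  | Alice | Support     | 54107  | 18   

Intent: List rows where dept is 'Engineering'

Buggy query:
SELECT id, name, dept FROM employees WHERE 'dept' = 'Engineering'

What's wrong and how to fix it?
Bug: 'dept' in single quotes is a string literal, not the column; the comparison is literal-vs-literal and never true

Fix: Reference the column as dept without single quotes

Corrected query:
SELECT id, name, dept FROM employees WHERE dept = 'Engineering'

Result:
id | name | dept       
---+------+------------
3  | Eve  | Engineering
7  | Bob  | Engineering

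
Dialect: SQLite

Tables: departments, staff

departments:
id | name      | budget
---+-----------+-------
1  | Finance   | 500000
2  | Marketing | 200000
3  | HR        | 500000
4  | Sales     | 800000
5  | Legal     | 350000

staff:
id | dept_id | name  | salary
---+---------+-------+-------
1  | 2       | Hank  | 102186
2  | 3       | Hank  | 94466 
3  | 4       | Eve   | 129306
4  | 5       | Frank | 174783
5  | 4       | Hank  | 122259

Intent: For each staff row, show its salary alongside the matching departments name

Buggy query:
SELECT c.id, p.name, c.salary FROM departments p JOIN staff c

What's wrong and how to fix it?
Bug: JOIN with no ON clause produces a cartesian product; every staff row pairs with every departments row

Fix: Specify the join condition linking the foreign key to the parent id

Corrected query:
SELECT c.id, p.name, c.salary FROM departments p JOIN staff c ON c.dept_id = p.id

Result:
id | name      | salary
---+-----------+-------
1  | Marketing | 102186
2  | HR        | 94466 
3  | Sales     | 129306
4  | Legal     | 174783
5  | Sales     | 122259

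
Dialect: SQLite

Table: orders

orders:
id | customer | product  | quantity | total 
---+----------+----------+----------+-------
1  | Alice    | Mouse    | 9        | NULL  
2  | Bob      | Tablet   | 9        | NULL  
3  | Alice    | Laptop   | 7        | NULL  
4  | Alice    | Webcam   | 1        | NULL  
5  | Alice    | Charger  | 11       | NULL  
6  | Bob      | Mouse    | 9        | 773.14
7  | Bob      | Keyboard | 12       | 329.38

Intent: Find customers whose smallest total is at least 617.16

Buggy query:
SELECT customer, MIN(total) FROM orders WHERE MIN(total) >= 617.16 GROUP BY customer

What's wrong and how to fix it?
Bug: Aggregates like MIN are computed per group after WHERE runs

Fix: Replace WHERE with HAVING after the GROUP BY

Corrected query:
SELECT customer, MIN(total) FROM orders GROUP BY customer HAVING MIN(total) >= 617.16

Result:
(no rows)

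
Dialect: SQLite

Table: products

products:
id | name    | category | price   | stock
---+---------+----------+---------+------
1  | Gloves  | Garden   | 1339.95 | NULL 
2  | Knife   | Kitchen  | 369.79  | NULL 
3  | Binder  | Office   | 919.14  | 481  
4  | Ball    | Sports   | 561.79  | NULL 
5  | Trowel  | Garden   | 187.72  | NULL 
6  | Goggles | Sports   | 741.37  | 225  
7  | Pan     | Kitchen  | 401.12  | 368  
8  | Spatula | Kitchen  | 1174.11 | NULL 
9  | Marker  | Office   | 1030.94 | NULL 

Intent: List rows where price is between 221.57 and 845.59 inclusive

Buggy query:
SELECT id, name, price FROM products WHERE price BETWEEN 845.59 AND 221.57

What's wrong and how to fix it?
Bug: The bounds are reversed; BETWEEN a AND b requires a <= b to match anything

Fix: Swap the bounds so the smaller value comes first

Corrected query:
SELECT id, name, price FROM products WHERE price BETWEEN 221.57 AND 845.59

Result:
id | name    | price 
---+---------+-------
2  | Knife   | 369.79
4  | Ball    | 561.79
6  | Goggles | 741.37
7  | Pan     | 401.12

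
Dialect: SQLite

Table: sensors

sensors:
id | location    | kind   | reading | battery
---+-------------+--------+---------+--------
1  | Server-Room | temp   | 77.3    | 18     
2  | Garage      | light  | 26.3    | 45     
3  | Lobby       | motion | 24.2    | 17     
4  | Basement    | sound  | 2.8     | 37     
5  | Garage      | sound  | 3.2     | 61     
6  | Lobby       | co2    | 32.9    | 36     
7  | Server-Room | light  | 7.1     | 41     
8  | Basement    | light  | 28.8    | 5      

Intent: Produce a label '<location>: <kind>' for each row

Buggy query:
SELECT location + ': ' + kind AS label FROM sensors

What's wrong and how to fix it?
Bug: '+' is numeric addition; on text columns SQLite converts them to 0 instead of concatenating

Fix: Use the || operator for string concatenation

Corrected query:
SELECT location || ': ' || kind AS label FROM sensors

Result:
label             
------------------
Server-Room: temp 
Garage: light     
Lobby: motion     
Basement: sound   
Garage: sound     
Lobby: co2        
Server-Room: light
Basement: light   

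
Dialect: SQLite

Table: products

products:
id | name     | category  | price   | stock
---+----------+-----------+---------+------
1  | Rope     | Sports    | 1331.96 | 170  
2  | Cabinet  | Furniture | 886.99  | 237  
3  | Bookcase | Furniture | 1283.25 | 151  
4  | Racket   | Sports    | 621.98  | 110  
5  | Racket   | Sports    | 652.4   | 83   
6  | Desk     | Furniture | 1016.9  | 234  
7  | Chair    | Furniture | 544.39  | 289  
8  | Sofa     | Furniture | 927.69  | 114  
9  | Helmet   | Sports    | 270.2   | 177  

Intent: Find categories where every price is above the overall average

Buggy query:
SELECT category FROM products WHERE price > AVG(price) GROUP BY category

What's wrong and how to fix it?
Bug: AVG() is an aggregate; it can't sit directly in WHERE

Fix: Use a subquery for AVG and a HAVING MIN(...) filter so the condition holds for every row in the group

Corrected query:
SELECT category FROM products GROUP BY category HAVING MIN(price) > (SELECT AVG(price) FROM products)

Result:
(no rows)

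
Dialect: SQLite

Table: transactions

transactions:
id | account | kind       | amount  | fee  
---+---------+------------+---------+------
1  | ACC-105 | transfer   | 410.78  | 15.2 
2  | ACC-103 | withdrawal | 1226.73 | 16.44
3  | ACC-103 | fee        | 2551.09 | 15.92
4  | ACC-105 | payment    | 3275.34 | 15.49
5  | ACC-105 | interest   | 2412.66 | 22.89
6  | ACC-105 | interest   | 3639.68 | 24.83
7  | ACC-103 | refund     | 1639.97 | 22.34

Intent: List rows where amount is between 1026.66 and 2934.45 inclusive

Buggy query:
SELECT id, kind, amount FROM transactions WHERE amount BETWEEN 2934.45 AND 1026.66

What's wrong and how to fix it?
Bug: The bounds are reversed; BETWEEN a AND b requires a <= b to match anything

Fix: Swap the bounds so the smaller value comes first

Corrected query:
SELECT id, kind, amount FROM transactions WHERE amount BETWEEN 1026.66 AND 2934.45

Result:
id | kind       | amount 
---+------------+--------
2  | withdrawal | 1226.73
3  | fee        | 2551.09
5  | interest   | 2412.66
7  | refund     | 1639.97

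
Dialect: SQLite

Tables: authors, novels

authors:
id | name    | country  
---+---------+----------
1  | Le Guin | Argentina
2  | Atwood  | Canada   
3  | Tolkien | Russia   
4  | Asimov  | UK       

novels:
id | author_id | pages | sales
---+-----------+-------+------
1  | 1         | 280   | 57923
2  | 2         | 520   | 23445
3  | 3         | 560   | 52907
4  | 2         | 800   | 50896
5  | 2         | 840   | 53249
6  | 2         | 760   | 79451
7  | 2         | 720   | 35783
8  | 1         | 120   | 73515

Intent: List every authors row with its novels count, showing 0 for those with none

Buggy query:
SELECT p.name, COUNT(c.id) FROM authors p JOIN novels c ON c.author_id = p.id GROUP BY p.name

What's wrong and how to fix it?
Bug: INNER JOIN drops authors rows that have no matching novels rows

Fix: Switch to LEFT JOIN to retain unmatched parent rows

Corrected query:
SELECT p.name, COUNT(c.id) FROM authors p LEFT JOIN novels c ON c.author_id = p.id GROUP BY p.name

Result:
name    | COUNT(c.id)
--------+------------
Asimov  | 0          
Atwood  | 5          
Le Guin | 2          
Tolkien | 1          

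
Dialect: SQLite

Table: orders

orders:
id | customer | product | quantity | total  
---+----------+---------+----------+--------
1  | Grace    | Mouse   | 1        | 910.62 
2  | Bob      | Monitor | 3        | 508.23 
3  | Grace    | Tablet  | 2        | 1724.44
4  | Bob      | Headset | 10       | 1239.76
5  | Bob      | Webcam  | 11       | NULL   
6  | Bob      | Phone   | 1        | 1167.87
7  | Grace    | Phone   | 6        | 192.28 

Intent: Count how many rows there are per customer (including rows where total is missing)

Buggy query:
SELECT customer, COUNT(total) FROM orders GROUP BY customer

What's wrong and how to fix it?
Bug: COUNT(total) skips NULLs, so groups with missing total are undercounted

Fix: Replace COUNT(total) with COUNT(*)

Corrected query:
SELECT customer, COUNT(*) FROM orders GROUP BY customer

Result:
customer | COUNT(*)
---------+---------
Bob      | 4       
Grace    | 3       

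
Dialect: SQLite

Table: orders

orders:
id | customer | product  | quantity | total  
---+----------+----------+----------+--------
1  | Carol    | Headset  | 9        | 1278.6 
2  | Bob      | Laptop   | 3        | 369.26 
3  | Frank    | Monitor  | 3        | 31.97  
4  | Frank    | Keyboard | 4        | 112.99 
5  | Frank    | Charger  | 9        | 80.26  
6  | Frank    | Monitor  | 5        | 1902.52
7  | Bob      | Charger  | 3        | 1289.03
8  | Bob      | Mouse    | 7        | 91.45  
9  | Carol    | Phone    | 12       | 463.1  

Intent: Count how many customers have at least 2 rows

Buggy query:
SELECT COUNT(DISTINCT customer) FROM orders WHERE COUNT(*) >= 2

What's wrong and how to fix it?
Bug: COUNT(*) cannot appear in WHERE; the per-group count doesn't exist yet

Fix: Use a subquery that GROUPs and filters with HAVING, then count its rows

Corrected query:
SELECT COUNT(*) FROM (SELECT customer FROM orders GROUP BY customer HAVING COUNT(*) >= 2)

Result:
COUNT(*)
--------
3       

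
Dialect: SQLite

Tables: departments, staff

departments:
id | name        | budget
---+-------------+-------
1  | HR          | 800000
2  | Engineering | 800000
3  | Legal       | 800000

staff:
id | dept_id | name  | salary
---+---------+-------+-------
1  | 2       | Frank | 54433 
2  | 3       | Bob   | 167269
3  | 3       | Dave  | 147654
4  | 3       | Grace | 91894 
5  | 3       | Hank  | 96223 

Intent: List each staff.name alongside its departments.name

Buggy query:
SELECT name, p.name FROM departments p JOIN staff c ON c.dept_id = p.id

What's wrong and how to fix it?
Bug: Both tables have a 'name' column; the unqualified reference is ambiguous

Fix: Qualify the column with its table alias (c.name)

Corrected query:
SELECT c.name, p.name FROM departments p JOIN staff c ON c.dept_id = p.id

Result:
name  | name       
------+------------
Frank | Engineering
Bob   | Legal      
Dave  | Legal      
Grace | Legal      
Hank  | Legal      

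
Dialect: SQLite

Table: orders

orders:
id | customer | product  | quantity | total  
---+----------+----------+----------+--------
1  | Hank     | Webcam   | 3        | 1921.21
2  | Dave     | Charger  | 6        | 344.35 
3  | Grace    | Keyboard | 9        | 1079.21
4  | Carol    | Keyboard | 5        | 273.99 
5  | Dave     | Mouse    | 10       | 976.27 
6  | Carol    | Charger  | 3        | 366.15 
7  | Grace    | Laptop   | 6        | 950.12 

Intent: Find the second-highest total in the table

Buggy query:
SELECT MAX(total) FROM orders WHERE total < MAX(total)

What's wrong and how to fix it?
Bug: MAX(total) on the right of the comparison is an aggregate-in-WHERE error

Fix: Put the inner MAX in a scalar subquery

Corrected query:
SELECT MAX(total) FROM orders WHERE total < (SELECT MAX(total) FROM orders)

Result:
MAX(total)
----------
1079.21   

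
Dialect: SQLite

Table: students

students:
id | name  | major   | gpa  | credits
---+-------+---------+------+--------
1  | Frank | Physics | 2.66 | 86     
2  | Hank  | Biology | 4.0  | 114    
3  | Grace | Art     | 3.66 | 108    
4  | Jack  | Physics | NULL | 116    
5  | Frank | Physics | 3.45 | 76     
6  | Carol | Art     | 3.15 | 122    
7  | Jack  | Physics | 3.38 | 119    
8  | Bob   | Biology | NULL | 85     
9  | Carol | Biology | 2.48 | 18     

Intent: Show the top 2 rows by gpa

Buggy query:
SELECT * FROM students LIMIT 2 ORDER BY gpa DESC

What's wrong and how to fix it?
Bug: LIMIT must come after ORDER BY

Fix: Swap the clauses: ORDER BY first, then LIMIT

Corrected query:
SELECT * FROM students ORDER BY gpa DESC LIMIT 2

Result:
id | name  | major   | gpa  | credits
---+-------+---------+------+--------
2  | Hank  | Biology | 4    | 114    
3  | Grace | Art     | 3.66 | 108    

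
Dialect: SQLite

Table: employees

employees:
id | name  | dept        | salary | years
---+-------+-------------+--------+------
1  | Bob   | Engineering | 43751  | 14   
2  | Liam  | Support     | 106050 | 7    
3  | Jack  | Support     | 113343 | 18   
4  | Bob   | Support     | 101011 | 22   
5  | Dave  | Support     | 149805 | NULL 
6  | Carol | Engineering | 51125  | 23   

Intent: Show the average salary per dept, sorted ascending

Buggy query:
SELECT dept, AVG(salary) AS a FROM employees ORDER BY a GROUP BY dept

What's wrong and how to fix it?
Bug: ORDER BY appears before GROUP BY; SQL clause order requires GROUP BY first

Fix: Move ORDER BY to the end, after GROUP BY

Corrected query:
SELECT dept, AVG(salary) AS a FROM employees GROUP BY dept ORDER BY a

Result:
dept        | a        
------------+----------
Engineering | 47438    
Support     | 117552.25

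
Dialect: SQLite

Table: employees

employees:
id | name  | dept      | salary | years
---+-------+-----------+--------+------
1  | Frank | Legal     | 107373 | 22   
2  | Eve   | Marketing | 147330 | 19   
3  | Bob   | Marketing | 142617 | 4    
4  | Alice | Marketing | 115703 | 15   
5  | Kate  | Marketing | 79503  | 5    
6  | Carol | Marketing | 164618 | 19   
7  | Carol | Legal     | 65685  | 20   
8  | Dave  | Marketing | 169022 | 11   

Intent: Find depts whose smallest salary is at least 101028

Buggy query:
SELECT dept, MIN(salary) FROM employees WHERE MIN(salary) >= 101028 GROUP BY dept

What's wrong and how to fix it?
Bug: MIN() in WHERE is a misuse of aggregate

Fix: Use HAVING for the per-group MIN condition

Corrected query:
SELECT dept, MIN(salary) FROM employees GROUP BY dept HAVING MIN(salary) >= 101028

Result:
(no rows)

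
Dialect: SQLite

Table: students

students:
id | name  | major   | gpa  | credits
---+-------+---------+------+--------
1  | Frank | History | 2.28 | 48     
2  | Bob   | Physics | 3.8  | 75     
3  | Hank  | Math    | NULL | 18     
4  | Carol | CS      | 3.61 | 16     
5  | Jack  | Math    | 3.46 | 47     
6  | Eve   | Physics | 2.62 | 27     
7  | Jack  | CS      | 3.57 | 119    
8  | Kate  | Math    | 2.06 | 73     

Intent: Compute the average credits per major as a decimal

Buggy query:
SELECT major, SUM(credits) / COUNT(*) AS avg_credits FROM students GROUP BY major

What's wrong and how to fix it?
Bug: SUM(credits) and COUNT(*) are both integers; the division truncates the fractional part

Fix: Cast one side to REAL so the division keeps the fractional part

Corrected query:
SELECT major, SUM(credits) * 1.0 / COUNT(*) AS avg_credits FROM students GROUP BY major

Result:
major   | avg_credits
--------+------------
CS      | 67.5       
History | 48         
Math    | 46         
Physics | 51         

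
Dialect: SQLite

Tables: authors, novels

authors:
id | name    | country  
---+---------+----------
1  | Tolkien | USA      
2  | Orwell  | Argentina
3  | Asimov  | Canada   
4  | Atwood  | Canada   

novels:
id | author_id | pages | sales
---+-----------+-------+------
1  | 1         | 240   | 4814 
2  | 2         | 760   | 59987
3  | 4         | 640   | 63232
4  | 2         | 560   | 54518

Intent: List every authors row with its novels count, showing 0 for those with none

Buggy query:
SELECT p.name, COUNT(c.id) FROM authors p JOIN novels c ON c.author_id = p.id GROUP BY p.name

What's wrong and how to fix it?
Bug: INNER JOIN drops authors rows that have no matching novels rows

Fix: Use LEFT JOIN so parents without children still appear (COUNT(c.id) gives 0)

Corrected query:
SELECT p.name, COUNT(c.id) FROM authors p LEFT JOIN novels c ON c.author_id = p.id GROUP BY p.name

Result:
name    | COUNT(c.id)
--------+------------
Asimov  | 0          
Atwood  | 1          
Orwell  | 2          
Tolkien | 1          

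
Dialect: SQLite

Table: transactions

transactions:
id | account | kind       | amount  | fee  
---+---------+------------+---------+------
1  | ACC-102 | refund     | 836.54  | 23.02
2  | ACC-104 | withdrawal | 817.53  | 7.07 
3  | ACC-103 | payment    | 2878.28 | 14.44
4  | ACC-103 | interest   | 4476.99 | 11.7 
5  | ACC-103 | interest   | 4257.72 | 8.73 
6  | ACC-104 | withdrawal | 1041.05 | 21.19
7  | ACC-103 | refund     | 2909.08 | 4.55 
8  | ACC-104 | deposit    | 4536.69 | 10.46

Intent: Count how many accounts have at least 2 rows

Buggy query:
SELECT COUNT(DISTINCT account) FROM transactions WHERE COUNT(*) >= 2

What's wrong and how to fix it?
Bug: WHERE filters individual rows, not groups, so a group-level COUNT is invalid there

Fix: Use a subquery that GROUPs and filters with HAVING, then count its rows

Corrected query:
SELECT COUNT(*) FROM (SELECT account FROM transactions GROUP BY account HAVING COUNT(*) >= 2)

Result:
COUNT(*)
--------
2       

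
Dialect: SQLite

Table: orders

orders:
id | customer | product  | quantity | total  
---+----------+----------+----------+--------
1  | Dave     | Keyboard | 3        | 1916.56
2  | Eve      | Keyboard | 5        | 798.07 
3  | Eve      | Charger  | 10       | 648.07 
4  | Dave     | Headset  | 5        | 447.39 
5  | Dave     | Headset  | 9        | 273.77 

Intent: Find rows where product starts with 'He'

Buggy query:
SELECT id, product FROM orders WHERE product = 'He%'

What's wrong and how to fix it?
Bug: '=' compares the literal string including the % character; pattern matching needs LIKE

Fix: Use LIKE for wildcard pattern matching

Corrected query:
SELECT id, product FROM orders WHERE product LIKE 'He%'

Result:
id | product
---+--------
4  | Headset
5  | Headset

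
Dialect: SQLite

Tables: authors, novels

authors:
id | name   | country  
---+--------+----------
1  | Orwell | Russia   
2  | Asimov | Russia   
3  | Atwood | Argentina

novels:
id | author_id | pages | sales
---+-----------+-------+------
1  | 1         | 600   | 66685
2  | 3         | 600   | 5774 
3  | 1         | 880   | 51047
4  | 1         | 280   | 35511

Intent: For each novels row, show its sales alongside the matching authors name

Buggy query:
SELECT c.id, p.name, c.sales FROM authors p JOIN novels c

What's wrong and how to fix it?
Bug: Missing join condition: each novels row is matched to all authors rows instead of just its own

Fix: Specify the join condition linking the foreign key to the parent id

Corrected query:
SELECT c.id, p.name, c.sales FROM authors p JOIN novels c ON c.author_id = p.id

Result:
id | name   | sales
---+--------+------
1  | Orwell | 66685
2  | Atwood | 5774 
3  | Orwell | 51047
4  | Orwell | 35511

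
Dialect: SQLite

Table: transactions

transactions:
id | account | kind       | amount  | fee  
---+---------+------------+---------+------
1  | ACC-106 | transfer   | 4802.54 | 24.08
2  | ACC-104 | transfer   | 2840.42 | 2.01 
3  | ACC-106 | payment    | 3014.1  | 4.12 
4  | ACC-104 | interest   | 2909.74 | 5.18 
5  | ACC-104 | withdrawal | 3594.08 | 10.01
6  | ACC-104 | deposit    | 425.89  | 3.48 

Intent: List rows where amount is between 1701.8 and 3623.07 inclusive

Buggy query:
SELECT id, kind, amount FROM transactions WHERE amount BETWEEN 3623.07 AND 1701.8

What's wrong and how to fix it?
Bug: BETWEEN expects the lower bound first; with 3623.07 AND 1701.8 the range is empty

Fix: Swap the bounds so the smaller value comes first

Corrected query:
SELECT id, kind, amount FROM transactions WHERE amount BETWEEN 1701.8 AND 3623.07

Result:
id | kind       | amount 
---+------------+--------
2  | transfer   | 2840.42
3  | payment    | 3014.1 
4  | interest   | 2909.74
5  | withdrawal | 3594.08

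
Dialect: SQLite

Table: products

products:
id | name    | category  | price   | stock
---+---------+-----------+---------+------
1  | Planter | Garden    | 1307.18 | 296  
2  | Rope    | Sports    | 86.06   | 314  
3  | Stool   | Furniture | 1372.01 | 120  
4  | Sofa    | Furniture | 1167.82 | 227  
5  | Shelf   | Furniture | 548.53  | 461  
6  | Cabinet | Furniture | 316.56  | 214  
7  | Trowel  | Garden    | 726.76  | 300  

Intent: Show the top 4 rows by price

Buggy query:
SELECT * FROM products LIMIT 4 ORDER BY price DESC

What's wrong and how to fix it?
Bug: ORDER BY cannot follow LIMIT; LIMIT is the final clause

Fix: Sort with ORDER BY, then apply LIMIT

Corrected query:
SELECT * FROM products ORDER BY price DESC LIMIT 4

Result:
id | name    | category  | price   | stock
---+---------+-----------+---------+------
3  | Stool   | Furniture | 1372.01 | 120  
1  | Planter | Garden    | 1307.18 | 296  
4  | Sofa    | Furniture | 1167.82 | 227  
7  | Trowel  | Garden    | 726.76  | 300  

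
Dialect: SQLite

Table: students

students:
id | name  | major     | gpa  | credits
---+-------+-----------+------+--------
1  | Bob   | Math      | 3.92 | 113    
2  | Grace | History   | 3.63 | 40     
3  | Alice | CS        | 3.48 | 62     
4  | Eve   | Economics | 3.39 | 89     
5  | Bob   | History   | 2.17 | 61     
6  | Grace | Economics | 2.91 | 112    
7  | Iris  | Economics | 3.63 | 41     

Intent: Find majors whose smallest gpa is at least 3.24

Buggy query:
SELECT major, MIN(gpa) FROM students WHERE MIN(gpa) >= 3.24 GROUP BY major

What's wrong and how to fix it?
Bug: Aggregates like MIN are computed per group after WHERE runs

Fix: Use HAVING for the per-group MIN condition

Corrected query:
SELECT major, MIN(gpa) FROM students GROUP BY major HAVING MIN(gpa) >= 3.24

Result:
major | MIN(gpa)
------+---------
CS    | 3.48    
Math  | 3.92    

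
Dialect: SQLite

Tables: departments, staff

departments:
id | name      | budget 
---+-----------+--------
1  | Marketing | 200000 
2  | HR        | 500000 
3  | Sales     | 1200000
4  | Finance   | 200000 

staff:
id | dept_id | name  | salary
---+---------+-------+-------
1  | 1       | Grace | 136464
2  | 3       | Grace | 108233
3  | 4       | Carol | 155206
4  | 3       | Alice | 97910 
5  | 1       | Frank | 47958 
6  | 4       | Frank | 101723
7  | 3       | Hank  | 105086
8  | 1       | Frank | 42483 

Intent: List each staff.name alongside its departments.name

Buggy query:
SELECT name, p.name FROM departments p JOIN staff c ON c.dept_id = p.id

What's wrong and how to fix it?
Bug: 'name' exists in both joined tables, so the database can't tell which one is meant

Fix: Qualify the column with its table alias (c.name)

Corrected query:
SELECT c.name, p.name FROM departments p JOIN staff c ON c.dept_id = p.id

Result:
name  | name     
------+----------
Grace | Marketing
Grace | Sales    
Carol | Finance  
Alice | Sales    
Frank | Marketing
Frank | Finance  
Hank  | Sales    
Frank | Marketing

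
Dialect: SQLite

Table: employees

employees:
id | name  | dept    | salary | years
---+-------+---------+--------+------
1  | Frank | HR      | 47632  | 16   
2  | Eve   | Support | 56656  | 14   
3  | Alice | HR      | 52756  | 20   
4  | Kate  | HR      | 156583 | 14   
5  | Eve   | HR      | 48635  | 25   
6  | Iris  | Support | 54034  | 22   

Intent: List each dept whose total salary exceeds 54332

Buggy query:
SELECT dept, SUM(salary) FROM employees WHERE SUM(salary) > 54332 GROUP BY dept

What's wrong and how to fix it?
Bug: Aggregate functions cannot appear in a WHERE clause

Fix: Move the aggregate condition to a HAVING clause

Corrected query:
SELECT dept, SUM(salary) FROM employees GROUP BY dept HAVING SUM(salary) > 54332

Result:
dept    | SUM(salary)
--------+------------
HR      | 305606     
Support | 110690     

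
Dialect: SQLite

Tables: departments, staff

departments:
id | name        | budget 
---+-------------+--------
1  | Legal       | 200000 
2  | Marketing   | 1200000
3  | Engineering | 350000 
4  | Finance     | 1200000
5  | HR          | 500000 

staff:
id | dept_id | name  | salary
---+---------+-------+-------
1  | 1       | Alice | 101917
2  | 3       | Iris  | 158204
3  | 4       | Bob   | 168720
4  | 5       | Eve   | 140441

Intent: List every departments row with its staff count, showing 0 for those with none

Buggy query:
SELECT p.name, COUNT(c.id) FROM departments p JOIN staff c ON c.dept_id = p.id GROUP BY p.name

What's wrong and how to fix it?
Bug: An inner join excludes parents with zero children

Fix: Switch to LEFT JOIN to retain unmatched parent rows

Corrected query:
SELECT p.name, COUNT(c.id) FROM departments p LEFT JOIN staff c ON c.dept_id = p.id GROUP BY p.name

Result:
name        | COUNT(c.id)
------------+------------
Engineering | 1          
Finance     | 1          
HR          | 1          
Legal       | 1          
Marketing   | 0          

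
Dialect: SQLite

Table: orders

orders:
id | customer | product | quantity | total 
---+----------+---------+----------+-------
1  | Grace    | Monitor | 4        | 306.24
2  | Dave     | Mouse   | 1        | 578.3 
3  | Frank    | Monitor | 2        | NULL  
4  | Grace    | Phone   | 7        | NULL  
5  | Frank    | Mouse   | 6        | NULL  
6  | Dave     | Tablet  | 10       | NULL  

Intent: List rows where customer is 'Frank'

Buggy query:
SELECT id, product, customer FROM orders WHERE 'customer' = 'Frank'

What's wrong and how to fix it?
Bug: 'customer' in single quotes is a string literal, not the column; the comparison is literal-vs-literal and never true

Fix: Remove the quotes around the column name (or use double quotes for an identifier)

Corrected query:
SELECT id, product, customer FROM orders WHERE customer = 'Frank'

Result:
id | product | customer
---+---------+---------
3  | Monitor | Frank   
5  | Mouse   | Frank   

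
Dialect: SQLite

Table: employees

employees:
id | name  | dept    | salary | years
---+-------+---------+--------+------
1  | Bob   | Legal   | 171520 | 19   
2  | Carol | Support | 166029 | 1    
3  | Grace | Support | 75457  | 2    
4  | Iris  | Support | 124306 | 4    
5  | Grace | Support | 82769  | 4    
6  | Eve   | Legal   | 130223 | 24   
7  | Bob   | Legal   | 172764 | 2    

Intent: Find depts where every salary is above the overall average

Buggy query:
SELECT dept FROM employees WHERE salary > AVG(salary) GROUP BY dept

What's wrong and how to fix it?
Bug: AVG() is an aggregate; it can't sit directly in WHERE

Fix: Compute the overall average in a scalar subquery and compare each group's MIN against it in HAVING

Corrected query:
SELECT dept FROM employees GROUP BY dept HAVING MIN(salary) > (SELECT AVG(salary) FROM employees)

Result:
(no rows)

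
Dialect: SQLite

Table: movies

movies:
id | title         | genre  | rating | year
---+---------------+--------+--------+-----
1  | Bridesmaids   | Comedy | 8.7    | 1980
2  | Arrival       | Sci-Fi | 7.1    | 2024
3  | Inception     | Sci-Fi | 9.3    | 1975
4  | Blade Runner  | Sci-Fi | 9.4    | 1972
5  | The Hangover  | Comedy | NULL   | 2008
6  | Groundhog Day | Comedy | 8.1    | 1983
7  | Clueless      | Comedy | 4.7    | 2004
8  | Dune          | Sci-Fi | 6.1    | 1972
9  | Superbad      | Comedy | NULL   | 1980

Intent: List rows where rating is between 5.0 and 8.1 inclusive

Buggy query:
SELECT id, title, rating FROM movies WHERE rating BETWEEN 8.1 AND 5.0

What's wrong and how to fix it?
Bug: The bounds are reversed; BETWEEN a AND b requires a <= b to match anything

Fix: Write BETWEEN 5.0 AND 8.1

Corrected query:
SELECT id, title, rating FROM movies WHERE rating BETWEEN 5.0 AND 8.1

Result:
id | title         | rating
---+---------------+-------
2  | Arrival       | 7.1   
6  | Groundhog Day | 8.1   
8  | Dune          | 6.1   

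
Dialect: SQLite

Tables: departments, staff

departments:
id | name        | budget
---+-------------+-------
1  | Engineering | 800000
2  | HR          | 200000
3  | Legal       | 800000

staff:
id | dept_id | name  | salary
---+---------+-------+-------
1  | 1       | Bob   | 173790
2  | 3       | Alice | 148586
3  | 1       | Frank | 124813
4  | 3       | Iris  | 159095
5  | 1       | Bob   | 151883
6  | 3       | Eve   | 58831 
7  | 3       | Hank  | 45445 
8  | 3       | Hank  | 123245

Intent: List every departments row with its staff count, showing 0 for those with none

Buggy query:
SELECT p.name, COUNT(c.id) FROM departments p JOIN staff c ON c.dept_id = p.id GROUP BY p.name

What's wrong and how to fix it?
Bug: INNER JOIN drops departments rows that have no matching staff rows

Fix: Use LEFT JOIN so parents without children still appear (COUNT(c.id) gives 0)

Corrected query:
SELECT p.name, COUNT(c.id) FROM departments p LEFT JOIN staff c ON c.dept_id = p.id GROUP BY p.name

Result:
name        | COUNT(c.id)
------------+------------
Engineering | 3          
HR          | 0          
Legal       | 5          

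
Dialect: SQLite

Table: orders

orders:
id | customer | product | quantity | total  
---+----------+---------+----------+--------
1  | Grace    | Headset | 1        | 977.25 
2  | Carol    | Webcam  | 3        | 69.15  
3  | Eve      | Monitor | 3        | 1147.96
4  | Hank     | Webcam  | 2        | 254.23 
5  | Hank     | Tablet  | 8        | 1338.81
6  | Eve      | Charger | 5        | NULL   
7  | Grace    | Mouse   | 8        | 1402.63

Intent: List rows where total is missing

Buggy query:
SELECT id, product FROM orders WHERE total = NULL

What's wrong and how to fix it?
Bug: Comparing to NULL with '=' never matches; NULL = NULL is unknown, not true

Fix: Replace '= NULL' with 'IS NULL'

Corrected query:
SELECT id, product FROM orders WHERE total IS NULL

Result:
id | product
---+--------
6  | Charger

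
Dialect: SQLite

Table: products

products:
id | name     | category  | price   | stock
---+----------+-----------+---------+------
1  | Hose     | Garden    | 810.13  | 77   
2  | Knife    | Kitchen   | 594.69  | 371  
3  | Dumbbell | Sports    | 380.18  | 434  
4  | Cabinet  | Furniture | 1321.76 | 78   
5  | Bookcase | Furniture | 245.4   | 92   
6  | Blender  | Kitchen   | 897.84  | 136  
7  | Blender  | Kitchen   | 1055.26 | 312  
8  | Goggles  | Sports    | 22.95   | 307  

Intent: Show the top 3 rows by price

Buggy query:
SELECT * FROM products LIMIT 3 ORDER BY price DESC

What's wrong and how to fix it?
Bug: ORDER BY cannot follow LIMIT; LIMIT is the final clause

Fix: Sort with ORDER BY, then apply LIMIT

Corrected query:
SELECT * FROM products ORDER BY price DESC LIMIT 3

Result:
id | name    | category  | price   | stock
---+---------+-----------+---------+------
4  | Cabinet | Furniture | 1321.76 | 78   
7  | Blender | Kitchen   | 1055.26 | 312  
6  | Blender | Kitchen   | 897.84  | 136  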